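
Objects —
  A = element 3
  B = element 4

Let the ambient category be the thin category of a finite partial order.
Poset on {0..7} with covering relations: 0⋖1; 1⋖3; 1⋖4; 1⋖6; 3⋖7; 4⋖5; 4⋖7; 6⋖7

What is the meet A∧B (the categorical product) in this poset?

Answer: A∧B = 1

Trace:
Lower bounds of A=3 and B=4: {0,1}
  0 ⊑ 1
  1 ⊑ 1
glb = 1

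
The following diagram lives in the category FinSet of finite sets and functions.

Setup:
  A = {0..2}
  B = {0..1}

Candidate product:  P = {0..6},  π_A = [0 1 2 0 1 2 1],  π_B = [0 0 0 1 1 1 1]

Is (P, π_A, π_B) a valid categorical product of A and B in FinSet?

Answer: NOT A VALID PRODUCT — |P|=7 ≠ |A|·|B|=6

Derivation:
|A|·|B| = 3·2 = 6;  |P| = 7
  → cardinalities differ; no bijection possible.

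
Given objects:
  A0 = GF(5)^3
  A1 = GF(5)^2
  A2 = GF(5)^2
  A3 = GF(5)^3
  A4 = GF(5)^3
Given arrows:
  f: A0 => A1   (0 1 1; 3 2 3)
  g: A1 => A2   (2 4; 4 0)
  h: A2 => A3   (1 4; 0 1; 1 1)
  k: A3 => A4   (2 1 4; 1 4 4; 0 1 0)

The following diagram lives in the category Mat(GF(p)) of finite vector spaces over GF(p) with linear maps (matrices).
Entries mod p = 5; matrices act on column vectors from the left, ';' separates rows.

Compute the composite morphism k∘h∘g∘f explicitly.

  e0=(1,0,0) f=>(0,3) g=>(2,0) h=>(2,0,2) k=>(2,0,0)
  e1=(0,1,0) f=>(1,2) g=>(0,4) h=>(1,4,4) k=>(2,3,4)
  e2=(0,0,1) f=>(1,3) g=>(4,4) h=>(0,4,3) k=>(1,3,4)
⟦path⟧: (2 2 1; 0 3 3; 0 4 4)

Answer: (2 2 1; 0 3 3; 0 4 4)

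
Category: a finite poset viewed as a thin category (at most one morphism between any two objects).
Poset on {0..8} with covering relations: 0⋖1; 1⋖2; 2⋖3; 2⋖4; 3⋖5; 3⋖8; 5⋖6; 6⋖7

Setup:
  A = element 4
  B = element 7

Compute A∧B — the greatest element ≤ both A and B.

Lower bounds of A=4 and B=7: {0,1,2}
  0 ⊑ 2
  1 ⊑ 2
  2 ⊑ 2
glb = 2

Answer: A∧B = 2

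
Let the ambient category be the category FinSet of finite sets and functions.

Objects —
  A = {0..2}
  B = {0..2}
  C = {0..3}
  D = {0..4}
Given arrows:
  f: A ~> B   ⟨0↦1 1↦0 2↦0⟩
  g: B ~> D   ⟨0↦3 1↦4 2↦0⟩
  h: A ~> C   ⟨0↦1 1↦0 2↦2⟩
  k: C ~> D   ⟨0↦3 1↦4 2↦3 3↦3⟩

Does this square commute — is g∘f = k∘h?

Path 1 = f;g:
  0 f~>1 g~>4
  1 f~>0 g~>3
  2 f~>0 g~>3
  composite₁ = ⟨0↦4 1↦3 2↦3⟩
Path 2 = h;k:
  0 h~>1 k~>4
  1 h~>0 k~>3
  2 h~>2 k~>3
  composite₂ = ⟨0↦4 1↦3 2↦3⟩
Equal? equal; square commutes

Answer: COMMUTES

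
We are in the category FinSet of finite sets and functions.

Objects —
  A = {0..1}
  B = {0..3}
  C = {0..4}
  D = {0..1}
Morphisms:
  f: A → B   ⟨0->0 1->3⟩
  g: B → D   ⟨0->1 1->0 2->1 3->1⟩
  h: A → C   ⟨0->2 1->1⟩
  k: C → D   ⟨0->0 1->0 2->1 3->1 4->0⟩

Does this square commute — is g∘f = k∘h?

Answer: DOES NOT COMMUTE

Work:
Along f;g (path 1):
  0 f→0 g→1
  1 f→3 g→1
  result₁ = ⟨0->1 1->1⟩
Along h;k (path 2):
  0 h→2 k→1
  1 h→1 k→0
  result₂ = ⟨0->1 1->0⟩
Equal? NO — does not commute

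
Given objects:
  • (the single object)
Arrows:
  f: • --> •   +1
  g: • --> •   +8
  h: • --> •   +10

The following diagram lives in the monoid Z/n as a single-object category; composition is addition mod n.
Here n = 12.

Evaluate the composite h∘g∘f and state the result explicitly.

  0 +1≡1 +8≡9 +10≡7  (mod 12)
composite: +7

Answer: +7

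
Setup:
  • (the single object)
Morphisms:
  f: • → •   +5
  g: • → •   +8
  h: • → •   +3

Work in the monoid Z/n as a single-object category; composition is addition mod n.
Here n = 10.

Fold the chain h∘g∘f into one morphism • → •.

  0 +5≡5 +8≡3 +3≡6  (mod 10)
result: +6

Answer: +6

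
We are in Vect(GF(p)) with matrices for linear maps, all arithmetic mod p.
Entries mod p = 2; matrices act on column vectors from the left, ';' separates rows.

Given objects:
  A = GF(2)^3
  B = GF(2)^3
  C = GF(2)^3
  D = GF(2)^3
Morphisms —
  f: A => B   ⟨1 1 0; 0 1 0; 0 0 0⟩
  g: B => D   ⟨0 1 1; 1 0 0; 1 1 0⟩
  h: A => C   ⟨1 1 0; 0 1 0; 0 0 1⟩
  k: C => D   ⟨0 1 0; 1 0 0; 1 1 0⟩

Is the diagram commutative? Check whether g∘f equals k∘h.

Along f;g (path 1):
  e0=⟨1,0,0⟩ f=>⟨1,0,0⟩ g=>⟨0,1,1⟩
  e1=⟨0,1,0⟩ f=>⟨1,1,0⟩ g=>⟨1,1,0⟩
  e2=⟨0,0,1⟩ f=>⟨0,0,0⟩ g=>⟨0,0,0⟩
  ⟦path⟧₁ = ⟨0 1 0; 1 1 0; 1 0 0⟩
Along h;k (path 2):
  e0=⟨1,0,0⟩ h=>⟨1,0,0⟩ k=>⟨0,1,1⟩
  e1=⟨0,1,0⟩ h=>⟨1,1,0⟩ k=>⟨1,1,0⟩
  e2=⟨0,0,1⟩ h=>⟨0,0,1⟩ k=>⟨0,0,0⟩
  ⟦path⟧₂ = ⟨0 1 0; 1 1 0; 1 0 0⟩
Equal? equal; square commutes

Answer: COMMUTES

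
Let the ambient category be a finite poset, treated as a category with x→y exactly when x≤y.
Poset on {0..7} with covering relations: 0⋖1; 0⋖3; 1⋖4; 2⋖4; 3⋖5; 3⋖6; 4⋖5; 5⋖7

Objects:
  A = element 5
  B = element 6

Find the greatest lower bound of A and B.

{x : x≤A ∧ x≤B} = {0,3}  (A=5, B=6)
  0 ≤ 3
  3 ≤ 3
glb = 3

Answer: A∧B = 3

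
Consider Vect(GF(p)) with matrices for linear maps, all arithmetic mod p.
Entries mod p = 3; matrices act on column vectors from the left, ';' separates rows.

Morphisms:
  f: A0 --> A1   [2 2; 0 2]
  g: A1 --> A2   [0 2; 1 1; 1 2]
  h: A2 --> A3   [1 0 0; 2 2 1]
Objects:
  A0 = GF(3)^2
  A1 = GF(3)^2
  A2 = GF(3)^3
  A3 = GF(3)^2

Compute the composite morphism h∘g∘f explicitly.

  e0=[1,0] f-->[2,0] g-->[0,2,2] h-->[0,0]
  e1=[0,1] f-->[2,2] g-->[1,1,0] h-->[1,1]
result: [0 1; 0 1]

Answer: [0 1; 0 1]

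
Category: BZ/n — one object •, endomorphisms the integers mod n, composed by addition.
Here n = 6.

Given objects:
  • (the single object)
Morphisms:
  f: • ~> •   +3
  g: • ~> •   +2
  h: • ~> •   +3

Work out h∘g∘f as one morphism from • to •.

Answer: +2

Trace:
  0 +3≡3 +2≡5 +3≡2  (mod 6)
⟦path⟧: +2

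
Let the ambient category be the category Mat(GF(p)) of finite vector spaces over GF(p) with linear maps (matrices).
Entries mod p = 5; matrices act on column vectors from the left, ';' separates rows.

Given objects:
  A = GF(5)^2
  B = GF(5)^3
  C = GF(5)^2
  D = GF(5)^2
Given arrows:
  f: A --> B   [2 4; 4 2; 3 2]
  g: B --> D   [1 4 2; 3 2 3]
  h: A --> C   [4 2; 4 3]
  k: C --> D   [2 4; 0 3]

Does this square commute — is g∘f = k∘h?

Along f;g (path 1):
  e0=⟨1,0⟩ f-->⟨2,4,3⟩ g-->⟨4,3⟩
  e1=⟨0,1⟩ f-->⟨4,2,2⟩ g-->⟨1,2⟩
  composite₁ = [4 1; 3 2]
Along h;k (path 2):
  e0=⟨1,0⟩ h-->⟨4,4⟩ k-->⟨4,2⟩
  e1=⟨0,1⟩ h-->⟨2,3⟩ k-->⟨1,4⟩
  composite₂ = [4 1; 2 4]
Equal? distinct morphisms ✗

Answer: DOES NOT COMMUTE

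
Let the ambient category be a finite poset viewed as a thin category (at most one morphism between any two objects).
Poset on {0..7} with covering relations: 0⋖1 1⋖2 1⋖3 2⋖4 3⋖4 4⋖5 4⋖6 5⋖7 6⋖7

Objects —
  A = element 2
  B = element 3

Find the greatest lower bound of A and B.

Lower bounds of A=2 and B=3: {0,1}
  0 <= 1
  1 <= 1
glb = 1

Answer: A∧B = 1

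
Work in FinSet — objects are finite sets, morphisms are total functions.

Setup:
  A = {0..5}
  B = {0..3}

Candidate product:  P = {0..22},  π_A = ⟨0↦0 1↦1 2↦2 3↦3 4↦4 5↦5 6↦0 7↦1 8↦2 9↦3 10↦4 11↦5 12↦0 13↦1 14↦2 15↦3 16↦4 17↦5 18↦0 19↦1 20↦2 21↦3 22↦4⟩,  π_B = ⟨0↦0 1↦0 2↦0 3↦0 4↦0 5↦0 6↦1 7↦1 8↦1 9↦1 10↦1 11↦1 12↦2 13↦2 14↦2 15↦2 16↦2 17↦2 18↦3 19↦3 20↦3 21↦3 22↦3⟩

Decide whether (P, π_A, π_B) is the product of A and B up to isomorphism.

Answer: NOT A VALID PRODUCT — |P|=23 ≠ |A|·|B|=24

Derivation:
|A|·|B| = 6·4 = 24;  |P| = 23
  → cardinalities differ; no bijection possible.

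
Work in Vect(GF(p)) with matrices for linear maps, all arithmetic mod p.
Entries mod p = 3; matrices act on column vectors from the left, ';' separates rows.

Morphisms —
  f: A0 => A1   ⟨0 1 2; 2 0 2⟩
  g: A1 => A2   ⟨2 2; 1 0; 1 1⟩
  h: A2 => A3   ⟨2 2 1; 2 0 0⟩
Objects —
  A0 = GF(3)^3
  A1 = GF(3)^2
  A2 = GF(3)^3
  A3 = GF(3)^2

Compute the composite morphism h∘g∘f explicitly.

  e0=⟨1,0,0⟩ f=>⟨0,2⟩ g=>⟨1,0,2⟩ h=>⟨1,2⟩
  e1=⟨0,1,0⟩ f=>⟨1,0⟩ g=>⟨2,1,1⟩ h=>⟨1,1⟩
  e2=⟨0,0,1⟩ f=>⟨2,2⟩ g=>⟨2,2,1⟩ h=>⟨0,1⟩
composite: ⟨1 1 0; 2 1 1⟩

Answer: ⟨1 1 0; 2 1 1⟩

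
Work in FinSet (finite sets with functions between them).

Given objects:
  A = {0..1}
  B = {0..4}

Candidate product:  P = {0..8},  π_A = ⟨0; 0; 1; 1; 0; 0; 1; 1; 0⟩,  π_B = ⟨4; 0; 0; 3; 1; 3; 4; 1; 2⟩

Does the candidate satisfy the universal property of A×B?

|A|·|B| = 2·5 = 10;  |P| = 9
  → cardinalities differ; no bijection possible.

Answer: NOT A VALID PRODUCT — |P|=9 ≠ |A|·|B|=10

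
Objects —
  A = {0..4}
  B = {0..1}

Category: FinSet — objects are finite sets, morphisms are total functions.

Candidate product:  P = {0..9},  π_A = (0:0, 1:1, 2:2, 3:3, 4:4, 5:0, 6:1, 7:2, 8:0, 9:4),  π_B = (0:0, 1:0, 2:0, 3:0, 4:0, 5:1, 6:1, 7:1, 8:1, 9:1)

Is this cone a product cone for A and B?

Answer: NOT A VALID PRODUCT — duplicate pair at indices 5,8

Work:
|A|·|B| = 5·2 = 10;  |P| = 10
Check the pairing map k ↦ (π_A(k), π_B(k)):
  0 : (0,0)
  1 : (1,0)
  2 : (2,0)
  3 : (3,0)
  4 : (4,0)
  5 : (0,1)
  6 : (1,1)
  7 : (2,1)
  8 : (0,1)  ✗ repeats pair of k=5
  9 : (4,1)
distinct pairs in image: 9 / 10 needed
  → (0,1) hit at k=5 and k=8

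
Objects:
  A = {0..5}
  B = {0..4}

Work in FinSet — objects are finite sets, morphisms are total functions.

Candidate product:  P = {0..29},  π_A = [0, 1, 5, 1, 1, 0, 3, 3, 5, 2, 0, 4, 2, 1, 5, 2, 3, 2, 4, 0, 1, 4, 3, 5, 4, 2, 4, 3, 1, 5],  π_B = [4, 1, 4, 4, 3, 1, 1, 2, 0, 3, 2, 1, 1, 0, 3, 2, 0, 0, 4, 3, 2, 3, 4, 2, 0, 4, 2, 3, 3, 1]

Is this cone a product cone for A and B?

Answer: NOT A VALID PRODUCT — duplicate pair at indices 28,4

Derivation:
|A|·|B| = 6·5 = 30;  |P| = 30
Check the pairing map k ↦ (π_A(k), π_B(k)):
  0 : (0,4)
  1 : (1,1)
  2 : (5,4)
  3 : (1,4)
  4 : (1,3)
  5 : (0,1)
  6 : (3,1)
  7 : (3,2)
  8 : (5,0)
  9 : (2,3)
  10 : (0,2)
  11 : (4,1)
  12 : (2,1)
  13 : (1,0)
  14 : (5,3)
  15 : (2,2)
  16 : (3,0)
  17 : (2,0)
  18 : (4,4)
  19 : (0,3)
  20 : (1,2)
  21 : (4,3)
  22 : (3,4)
  23 : (5,2)
  24 : (4,0)
  25 : (2,4)
  26 : (4,2)
  27 : (3,3)
  28 : (1,3)  ✗ repeats pair of k=4
  29 : (5,1)
distinct pairs in image: 29 / 30 needed
  → (1,3) hit at k=4 and k=28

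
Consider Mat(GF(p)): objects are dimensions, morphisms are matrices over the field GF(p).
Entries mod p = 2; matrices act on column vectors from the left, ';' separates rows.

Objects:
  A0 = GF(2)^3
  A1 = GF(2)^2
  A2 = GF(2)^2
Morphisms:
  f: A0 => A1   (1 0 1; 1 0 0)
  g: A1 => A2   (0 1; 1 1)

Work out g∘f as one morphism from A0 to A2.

  e0=(1,0,0) f=>(1,1) g=>(1,0)
  e1=(0,1,0) f=>(0,0) g=>(0,0)
  e2=(0,0,1) f=>(1,0) g=>(0,1)
result: (1 0 0; 0 0 1)

Answer: (1 0 0; 0 0 1)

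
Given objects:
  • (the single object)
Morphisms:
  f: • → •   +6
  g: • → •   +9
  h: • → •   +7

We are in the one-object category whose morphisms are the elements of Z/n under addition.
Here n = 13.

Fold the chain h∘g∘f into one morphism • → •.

Answer: +9

Derivation:
  0 +6≡6 +9≡2 +7≡9  (mod 13)
⟦path⟧: +9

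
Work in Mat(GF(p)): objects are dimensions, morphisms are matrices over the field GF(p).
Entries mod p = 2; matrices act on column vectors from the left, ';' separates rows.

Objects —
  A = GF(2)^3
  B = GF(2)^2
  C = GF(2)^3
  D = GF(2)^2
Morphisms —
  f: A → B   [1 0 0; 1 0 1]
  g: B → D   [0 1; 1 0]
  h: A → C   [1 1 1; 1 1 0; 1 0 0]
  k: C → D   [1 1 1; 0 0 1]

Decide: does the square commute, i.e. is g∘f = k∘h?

Along f;g (path 1):
  e0=(1,0,0) f→(1,1) g→(1,1)
  e1=(0,1,0) f→(0,0) g→(0,0)
  e2=(0,0,1) f→(0,1) g→(1,0)
  result₁ = [1 0 1; 1 0 0]
Along h;k (path 2):
  e0=(1,0,0) h→(1,1,1) k→(1,1)
  e1=(0,1,0) h→(1,1,0) k→(0,0)
  e2=(0,0,1) h→(1,0,0) k→(1,0)
  result₂ = [1 0 1; 1 0 0]
Equal? equal; square commutes

Answer: COMMUTES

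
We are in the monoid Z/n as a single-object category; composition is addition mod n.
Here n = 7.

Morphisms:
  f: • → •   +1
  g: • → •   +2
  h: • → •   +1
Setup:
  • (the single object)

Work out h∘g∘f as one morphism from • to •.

  0 +1≡1 +2≡3 +1≡4  (mod 7)
composite: +4

Answer: +4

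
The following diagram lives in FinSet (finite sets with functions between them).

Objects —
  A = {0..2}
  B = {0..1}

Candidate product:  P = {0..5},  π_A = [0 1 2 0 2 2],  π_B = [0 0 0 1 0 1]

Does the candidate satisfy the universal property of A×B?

|A|·|B| = 3·2 = 6;  |P| = 6
Check the pairing map k ↦ (π_A(k), π_B(k)):
  0 ↦ (0,0)
  1 ↦ (1,0)
  2 ↦ (2,0)
  3 ↦ (0,1)
  4 ↦ (2,0)  ✗ repeats pair of k=2
  5 ↦ (2,1)
distinct pairs in image: 5 / 6 needed
  → (2,0) hit at k=2 and k=4

Answer: NOT A VALID PRODUCT — duplicate pair at indices 2,4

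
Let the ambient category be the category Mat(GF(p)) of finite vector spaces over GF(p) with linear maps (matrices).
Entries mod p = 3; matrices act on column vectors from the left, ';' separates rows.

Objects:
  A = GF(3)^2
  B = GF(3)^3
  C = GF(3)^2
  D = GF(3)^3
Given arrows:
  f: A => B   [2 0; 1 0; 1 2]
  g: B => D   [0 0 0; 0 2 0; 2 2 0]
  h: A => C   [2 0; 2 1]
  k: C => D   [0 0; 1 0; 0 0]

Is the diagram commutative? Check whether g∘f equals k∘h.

Answer: COMMUTES

Trace:
Along f;g (path 1):
  e0=⟨1,0⟩ f=>⟨2,1,1⟩ g=>⟨0,2,0⟩
  e1=⟨0,1⟩ f=>⟨0,0,2⟩ g=>⟨0,0,0⟩
  result₁ = [0 0; 2 0; 0 0]
Along h;k (path 2):
  e0=⟨1,0⟩ h=>⟨2,2⟩ k=>⟨0,2,0⟩
  e1=⟨0,1⟩ h=>⟨0,1⟩ k=>⟨0,0,0⟩
  result₂ = [0 0; 2 0; 0 0]
Equal? equal; square commutes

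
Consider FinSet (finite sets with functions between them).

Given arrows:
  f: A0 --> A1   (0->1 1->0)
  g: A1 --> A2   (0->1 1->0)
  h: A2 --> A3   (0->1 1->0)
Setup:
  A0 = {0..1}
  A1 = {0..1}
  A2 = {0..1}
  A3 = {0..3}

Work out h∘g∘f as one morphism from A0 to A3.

Answer: (0->1 1->0)

Derivation:
  0 f-->1 g-->0 h-->1
  1 f-->0 g-->1 h-->0
composite: (0->1 1->0)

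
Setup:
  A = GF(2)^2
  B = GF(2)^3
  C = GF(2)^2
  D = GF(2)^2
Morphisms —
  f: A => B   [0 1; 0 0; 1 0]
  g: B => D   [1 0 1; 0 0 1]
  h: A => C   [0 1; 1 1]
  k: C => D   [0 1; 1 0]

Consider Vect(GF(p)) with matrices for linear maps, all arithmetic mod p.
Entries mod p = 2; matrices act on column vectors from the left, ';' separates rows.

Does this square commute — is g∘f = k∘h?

Answer: DOES NOT COMMUTE

Work:
Path 1 = f;g:
  e0=⟨1,0⟩ f=>⟨0,0,1⟩ g=>⟨1,1⟩
  e1=⟨0,1⟩ f=>⟨1,0,0⟩ g=>⟨1,0⟩
  composite₁ = [1 1; 1 0]
Path 2 = h;k:
  e0=⟨1,0⟩ h=>⟨0,1⟩ k=>⟨1,0⟩
  e1=⟨0,1⟩ h=>⟨1,1⟩ k=>⟨1,1⟩
  composite₂ = [1 1; 0 1]
Equal? NO — does not commute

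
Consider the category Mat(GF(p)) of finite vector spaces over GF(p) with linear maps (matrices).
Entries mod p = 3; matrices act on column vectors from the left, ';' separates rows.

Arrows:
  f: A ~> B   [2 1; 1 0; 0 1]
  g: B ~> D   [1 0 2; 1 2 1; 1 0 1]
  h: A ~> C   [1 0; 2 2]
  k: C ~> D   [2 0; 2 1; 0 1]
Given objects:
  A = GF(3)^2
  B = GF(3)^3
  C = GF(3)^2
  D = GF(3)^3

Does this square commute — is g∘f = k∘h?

Answer: COMMUTES

Trace:
Path 1 = f;g:
  e0=⟨1,0⟩ f~>⟨2,1,0⟩ g~>⟨2,1,2⟩
  e1=⟨0,1⟩ f~>⟨1,0,1⟩ g~>⟨0,2,2⟩
  result₁ = [2 0; 1 2; 2 2]
Path 2 = h;k:
  e0=⟨1,0⟩ h~>⟨1,2⟩ k~>⟨2,1,2⟩
  e1=⟨0,1⟩ h~>⟨0,2⟩ k~>⟨0,2,2⟩
  result₂ = [2 0; 1 2; 2 2]
Equal? equal; square commutes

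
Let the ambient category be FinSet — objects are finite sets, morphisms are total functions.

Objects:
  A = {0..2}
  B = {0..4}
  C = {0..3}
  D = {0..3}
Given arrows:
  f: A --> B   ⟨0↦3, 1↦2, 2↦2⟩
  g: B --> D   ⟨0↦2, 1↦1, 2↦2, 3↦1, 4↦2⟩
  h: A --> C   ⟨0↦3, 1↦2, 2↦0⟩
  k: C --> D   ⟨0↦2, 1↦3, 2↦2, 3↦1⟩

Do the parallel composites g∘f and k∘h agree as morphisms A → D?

Along f;g (path 1):
  0 f-->3 g-->1
  1 f-->2 g-->2
  2 f-->2 g-->2
  ⟦path⟧₁ = ⟨0↦1, 1↦2, 2↦2⟩
Along h;k (path 2):
  0 h-->3 k-->1
  1 h-->2 k-->2
  2 h-->0 k-->2
  ⟦path⟧₂ = ⟨0↦1, 1↦2, 2↦2⟩
Equal? same morphism ✓

Answer: COMMUTES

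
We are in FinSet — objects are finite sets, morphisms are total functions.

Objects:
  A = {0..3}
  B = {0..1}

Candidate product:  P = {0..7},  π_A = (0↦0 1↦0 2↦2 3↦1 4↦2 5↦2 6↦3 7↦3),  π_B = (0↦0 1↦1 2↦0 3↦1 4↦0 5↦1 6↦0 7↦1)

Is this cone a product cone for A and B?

Answer: NOT A VALID PRODUCT — duplicate pair at indices 4,2

Trace:
|A|·|B| = 4·2 = 8;  |P| = 8
Check the pairing map k ↦ (π_A(k), π_B(k)):
  0 ↦ (0,0)
  1 ↦ (0,1)
  2 ↦ (2,0)
  3 ↦ (1,1)
  4 ↦ (2,0)  ✗ repeats pair of k=2
  5 ↦ (2,1)
  6 ↦ (3,0)
  7 ↦ (3,1)
distinct pairs in image: 7 / 8 needed
  → (2,0) hit at k=2 and k=4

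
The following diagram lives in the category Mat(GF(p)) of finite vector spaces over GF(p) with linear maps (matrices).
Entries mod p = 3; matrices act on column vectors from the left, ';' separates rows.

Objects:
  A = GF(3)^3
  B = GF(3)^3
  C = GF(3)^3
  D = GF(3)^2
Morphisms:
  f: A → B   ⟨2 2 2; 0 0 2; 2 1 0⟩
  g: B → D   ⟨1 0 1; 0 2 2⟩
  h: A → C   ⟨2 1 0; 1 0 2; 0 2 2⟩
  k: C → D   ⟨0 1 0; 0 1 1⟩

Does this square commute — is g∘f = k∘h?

Answer: COMMUTES

Trace:
1) trace f;g:
  e0=[1,0,0] f→[2,0,2] g→[1,1]
  e1=[0,1,0] f→[2,0,1] g→[0,2]
  e2=[0,0,1] f→[2,2,0] g→[2,1]
  ⟦path⟧₁ = ⟨1 0 2; 1 2 1⟩
2) trace h;k:
  e0=[1,0,0] h→[2,1,0] k→[1,1]
  e1=[0,1,0] h→[1,0,2] k→[0,2]
  e2=[0,0,1] h→[0,2,2] k→[2,1]
  ⟦path⟧₂ = ⟨1 0 2; 1 2 1⟩
Equal? YES — commutes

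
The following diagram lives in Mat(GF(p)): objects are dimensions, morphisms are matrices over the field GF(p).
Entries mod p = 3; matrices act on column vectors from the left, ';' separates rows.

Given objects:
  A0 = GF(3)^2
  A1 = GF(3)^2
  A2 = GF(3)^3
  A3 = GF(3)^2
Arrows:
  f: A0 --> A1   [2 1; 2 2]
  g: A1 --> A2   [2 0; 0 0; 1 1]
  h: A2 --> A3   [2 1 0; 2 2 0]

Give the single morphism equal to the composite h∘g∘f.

  e0=(1,0) f-->(2,2) g-->(1,0,1) h-->(2,2)
  e1=(0,1) f-->(1,2) g-->(2,0,0) h-->(1,1)
composite: [2 1; 2 1]

Answer: [2 1; 2 1]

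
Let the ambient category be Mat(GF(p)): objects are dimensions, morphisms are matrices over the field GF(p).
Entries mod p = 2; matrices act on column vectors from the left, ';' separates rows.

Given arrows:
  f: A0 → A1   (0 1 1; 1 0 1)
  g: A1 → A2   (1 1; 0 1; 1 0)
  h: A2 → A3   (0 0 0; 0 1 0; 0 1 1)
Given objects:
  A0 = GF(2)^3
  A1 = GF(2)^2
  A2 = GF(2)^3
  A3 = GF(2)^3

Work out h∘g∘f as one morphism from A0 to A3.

  e0=[1,0,0] f→[0,1] g→[1,1,0] h→[0,1,1]
  e1=[0,1,0] f→[1,0] g→[1,0,1] h→[0,0,1]
  e2=[0,0,1] f→[1,1] g→[0,1,1] h→[0,1,0]
⟦path⟧: (0 0 0; 1 0 1; 1 1 0)

Answer: (0 0 0; 1 0 1; 1 1 0)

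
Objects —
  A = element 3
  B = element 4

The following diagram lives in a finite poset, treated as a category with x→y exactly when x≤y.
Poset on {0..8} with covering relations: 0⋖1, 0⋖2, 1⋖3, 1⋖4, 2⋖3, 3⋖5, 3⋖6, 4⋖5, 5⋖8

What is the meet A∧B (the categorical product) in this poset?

Common predecessors of 3,4: {0,1}
  0 <= 1
  1 <= 1
glb = 1

Answer: A∧B = 1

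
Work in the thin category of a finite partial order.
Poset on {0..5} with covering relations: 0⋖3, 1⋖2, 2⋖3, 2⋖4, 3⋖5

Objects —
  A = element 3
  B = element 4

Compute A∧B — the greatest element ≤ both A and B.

Common predecessors of 3,4: {1,2}
  1 ≤ 2
  2 ≤ 2
glb = 2

Answer: A∧B = 2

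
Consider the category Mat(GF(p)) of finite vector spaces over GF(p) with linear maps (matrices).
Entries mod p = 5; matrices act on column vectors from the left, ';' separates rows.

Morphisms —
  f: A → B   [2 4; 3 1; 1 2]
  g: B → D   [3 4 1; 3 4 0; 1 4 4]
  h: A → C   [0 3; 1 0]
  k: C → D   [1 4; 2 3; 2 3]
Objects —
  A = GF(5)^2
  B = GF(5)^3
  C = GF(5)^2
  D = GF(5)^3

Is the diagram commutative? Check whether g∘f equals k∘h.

Answer: COMMUTES

Derivation:
1) trace f;g:
  e0=(1,0) f→(2,3,1) g→(4,3,3)
  e1=(0,1) f→(4,1,2) g→(3,1,1)
  composite₁ = [4 3; 3 1; 3 1]
2) trace h;k:
  e0=(1,0) h→(0,1) k→(4,3,3)
  e1=(0,1) h→(3,0) k→(3,1,1)
  composite₂ = [4 3; 3 1; 3 1]
Equal? same morphism ✓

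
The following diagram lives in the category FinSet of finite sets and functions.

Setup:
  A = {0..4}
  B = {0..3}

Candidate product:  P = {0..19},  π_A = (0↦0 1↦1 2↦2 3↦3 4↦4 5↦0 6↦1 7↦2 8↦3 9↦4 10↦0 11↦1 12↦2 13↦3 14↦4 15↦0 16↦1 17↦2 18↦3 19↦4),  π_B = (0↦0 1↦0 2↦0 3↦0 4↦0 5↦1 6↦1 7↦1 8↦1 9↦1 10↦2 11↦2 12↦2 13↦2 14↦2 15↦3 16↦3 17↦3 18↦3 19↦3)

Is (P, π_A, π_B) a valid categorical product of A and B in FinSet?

|A|·|B| = 5·4 = 20;  |P| = 20
Check the pairing map k ↦ (π_A(k), π_B(k)):
  0 ↦ (0,0)
  1 ↦ (1,0)
  2 ↦ (2,0)
  3 ↦ (3,0)
  4 ↦ (4,0)
  5 ↦ (0,1)
  6 ↦ (1,1)
  7 ↦ (2,1)
  8 ↦ (3,1)
  9 ↦ (4,1)
  10 ↦ (0,2)
  11 ↦ (1,2)
  12 ↦ (2,2)
  13 ↦ (3,2)
  14 ↦ (4,2)
  15 ↦ (0,3)
  16 ↦ (1,3)
  17 ↦ (2,3)
  18 ↦ (3,3)
  19 ↦ (4,3)
distinct pairs in image: 20 / 20 needed
  → bijection onto A×B; projections well-typed.

Answer: VALID PRODUCT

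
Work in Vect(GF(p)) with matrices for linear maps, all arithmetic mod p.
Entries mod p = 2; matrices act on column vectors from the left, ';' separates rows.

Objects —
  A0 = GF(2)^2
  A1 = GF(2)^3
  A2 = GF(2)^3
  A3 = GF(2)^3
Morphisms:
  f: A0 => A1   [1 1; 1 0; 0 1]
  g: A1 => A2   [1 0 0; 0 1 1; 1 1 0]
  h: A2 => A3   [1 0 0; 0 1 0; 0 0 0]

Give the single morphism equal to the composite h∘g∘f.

  e0=[1,0] f=>[1,1,0] g=>[1,1,0] h=>[1,1,0]
  e1=[0,1] f=>[1,0,1] g=>[1,1,1] h=>[1,1,0]
result: [1 1; 1 1; 0 0]

Answer: [1 1; 1 1; 0 0]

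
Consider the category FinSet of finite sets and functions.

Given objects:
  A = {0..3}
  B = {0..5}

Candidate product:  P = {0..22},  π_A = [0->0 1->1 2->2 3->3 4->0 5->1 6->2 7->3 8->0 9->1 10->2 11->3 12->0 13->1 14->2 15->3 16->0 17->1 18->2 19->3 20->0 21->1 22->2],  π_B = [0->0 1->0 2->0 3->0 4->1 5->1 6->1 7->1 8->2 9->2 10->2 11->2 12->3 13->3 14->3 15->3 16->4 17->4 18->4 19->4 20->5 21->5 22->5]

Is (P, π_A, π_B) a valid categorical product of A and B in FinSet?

Answer: NOT A VALID PRODUCT — |P|=23 ≠ |A|·|B|=24

Trace:
|A|·|B| = 4·6 = 24;  |P| = 23
  → cardinalities differ; no bijection possible.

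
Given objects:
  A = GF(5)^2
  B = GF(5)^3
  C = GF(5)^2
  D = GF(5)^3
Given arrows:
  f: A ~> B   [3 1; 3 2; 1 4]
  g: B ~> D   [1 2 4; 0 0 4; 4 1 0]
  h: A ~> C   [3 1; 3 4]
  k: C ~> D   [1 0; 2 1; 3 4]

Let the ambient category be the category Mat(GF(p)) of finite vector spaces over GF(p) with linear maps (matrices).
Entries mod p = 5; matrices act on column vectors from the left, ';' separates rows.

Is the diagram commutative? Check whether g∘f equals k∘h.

Answer: DOES NOT COMMUTE

Trace:
Path 1 = f;g:
  e0=(1,0) f~>(3,3,1) g~>(3,4,0)
  e1=(0,1) f~>(1,2,4) g~>(1,1,1)
  ⟦path⟧₁ = [3 1; 4 1; 0 1]
Path 2 = h;k:
  e0=(1,0) h~>(3,3) k~>(3,4,1)
  e1=(0,1) h~>(1,4) k~>(1,1,4)
  ⟦path⟧₂ = [3 1; 4 1; 1 4]
Equal? differ; not commutative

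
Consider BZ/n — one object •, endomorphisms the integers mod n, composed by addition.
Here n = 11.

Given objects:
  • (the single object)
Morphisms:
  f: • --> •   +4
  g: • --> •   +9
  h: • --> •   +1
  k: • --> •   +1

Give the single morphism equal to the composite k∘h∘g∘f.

  0 +4≡4 +9≡2 +1≡3 +1≡4  (mod 11)
result: +4

Answer: +4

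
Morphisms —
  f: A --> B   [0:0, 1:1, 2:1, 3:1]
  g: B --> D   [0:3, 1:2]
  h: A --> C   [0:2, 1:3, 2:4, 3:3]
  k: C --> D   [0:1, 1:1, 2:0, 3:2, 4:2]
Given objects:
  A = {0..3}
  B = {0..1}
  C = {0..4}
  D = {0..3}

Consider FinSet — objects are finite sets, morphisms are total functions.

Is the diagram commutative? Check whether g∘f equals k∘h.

Answer: DOES NOT COMMUTE

Derivation:
Path 1 = f;g:
  0 f-->0 g-->3
  1 f-->1 g-->2
  2 f-->1 g-->2
  3 f-->1 g-->2
  composite₁ = [0:3, 1:2, 2:2, 3:2]
Path 2 = h;k:
  0 h-->2 k-->0
  1 h-->3 k-->2
  2 h-->4 k-->2
  3 h-->3 k-->2
  composite₂ = [0:0, 1:2, 2:2, 3:2]
Equal? NO — does not commute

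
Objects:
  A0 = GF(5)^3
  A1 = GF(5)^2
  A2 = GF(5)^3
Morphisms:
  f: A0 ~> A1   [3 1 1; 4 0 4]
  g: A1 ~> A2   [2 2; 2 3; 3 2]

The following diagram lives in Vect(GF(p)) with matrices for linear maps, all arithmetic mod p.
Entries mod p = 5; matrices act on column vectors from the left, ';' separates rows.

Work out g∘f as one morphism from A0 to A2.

Answer: [4 2 0; 3 2 4; 2 3 1]

Work:
  e0=⟨1,0,0⟩ f~>⟨3,4⟩ g~>⟨4,3,2⟩
  e1=⟨0,1,0⟩ f~>⟨1,0⟩ g~>⟨2,2,3⟩
  e2=⟨0,0,1⟩ f~>⟨1,4⟩ g~>⟨0,4,1⟩
composite: [4 2 0; 3 2 4; 2 3 1]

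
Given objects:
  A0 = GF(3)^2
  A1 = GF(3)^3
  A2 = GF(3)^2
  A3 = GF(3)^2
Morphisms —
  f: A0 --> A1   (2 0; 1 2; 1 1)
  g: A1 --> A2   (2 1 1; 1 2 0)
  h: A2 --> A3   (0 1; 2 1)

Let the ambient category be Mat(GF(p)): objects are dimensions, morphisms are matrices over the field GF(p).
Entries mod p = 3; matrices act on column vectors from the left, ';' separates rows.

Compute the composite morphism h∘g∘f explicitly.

Answer: (1 1; 1 1)

Work:
  e0=[1,0] f-->[2,1,1] g-->[0,1] h-->[1,1]
  e1=[0,1] f-->[0,2,1] g-->[0,1] h-->[1,1]
result: (1 1; 1 1)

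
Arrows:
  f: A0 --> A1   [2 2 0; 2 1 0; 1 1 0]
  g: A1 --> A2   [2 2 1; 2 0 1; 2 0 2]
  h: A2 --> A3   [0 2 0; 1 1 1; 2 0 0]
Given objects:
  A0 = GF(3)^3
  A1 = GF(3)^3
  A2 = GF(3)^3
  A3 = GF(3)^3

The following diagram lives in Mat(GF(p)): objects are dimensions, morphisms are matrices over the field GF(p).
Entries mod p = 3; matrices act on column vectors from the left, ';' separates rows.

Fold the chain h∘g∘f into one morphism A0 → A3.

Answer: [1 1 0; 2 0 0; 0 2 0]

Work:
  e0=(1,0,0) f-->(2,2,1) g-->(0,2,0) h-->(1,2,0)
  e1=(0,1,0) f-->(2,1,1) g-->(1,2,0) h-->(1,0,2)
  e2=(0,0,1) f-->(0,0,0) g-->(0,0,0) h-->(0,0,0)
composite: [1 1 0; 2 0 0; 0 2 0]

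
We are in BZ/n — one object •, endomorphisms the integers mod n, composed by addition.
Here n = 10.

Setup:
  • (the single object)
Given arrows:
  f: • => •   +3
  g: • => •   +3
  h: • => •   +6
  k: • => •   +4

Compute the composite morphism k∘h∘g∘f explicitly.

Answer: +6

Derivation:
  0 +3≡3 +3≡6 +6≡2 +4≡6  (mod 10)
composite: +6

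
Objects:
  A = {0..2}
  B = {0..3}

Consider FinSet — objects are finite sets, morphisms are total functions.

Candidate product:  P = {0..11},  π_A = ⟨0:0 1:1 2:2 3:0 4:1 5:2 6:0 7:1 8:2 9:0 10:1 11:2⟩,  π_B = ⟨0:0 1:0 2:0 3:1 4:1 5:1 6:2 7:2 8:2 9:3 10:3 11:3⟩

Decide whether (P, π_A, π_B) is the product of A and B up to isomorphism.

Answer: VALID PRODUCT

Trace:
|A|·|B| = 3·4 = 12;  |P| = 12
Check the pairing map k ↦ (π_A(k), π_B(k)):
  0 : (0,0)
  1 : (1,0)
  2 : (2,0)
  3 : (0,1)
  4 : (1,1)
  5 : (2,1)
  6 : (0,2)
  7 : (1,2)
  8 : (2,2)
  9 : (0,3)
  10 : (1,3)
  11 : (2,3)
distinct pairs in image: 12 / 12 needed
  → bijection onto A×B; projections well-typed.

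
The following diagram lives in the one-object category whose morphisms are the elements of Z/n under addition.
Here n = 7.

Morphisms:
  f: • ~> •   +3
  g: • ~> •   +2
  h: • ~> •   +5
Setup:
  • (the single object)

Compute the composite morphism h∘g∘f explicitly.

  0 +3≡3 +2≡5 +5≡3  (mod 7)
⟦path⟧: +3

Answer: +3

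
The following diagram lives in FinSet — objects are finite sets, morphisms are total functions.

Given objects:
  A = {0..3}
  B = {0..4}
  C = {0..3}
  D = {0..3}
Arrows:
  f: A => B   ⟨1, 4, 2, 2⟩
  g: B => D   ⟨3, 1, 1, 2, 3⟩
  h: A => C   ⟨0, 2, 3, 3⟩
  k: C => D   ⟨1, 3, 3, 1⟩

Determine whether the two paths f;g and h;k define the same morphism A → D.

Answer: COMMUTES

Trace:
1) trace f;g:
  0 f=>1 g=>1
  1 f=>4 g=>3
  2 f=>2 g=>1
  3 f=>2 g=>1
  composite₁ = ⟨1, 3, 1, 1⟩
2) trace h;k:
  0 h=>0 k=>1
  1 h=>2 k=>3
  2 h=>3 k=>1
  3 h=>3 k=>1
  composite₂ = ⟨1, 3, 1, 1⟩
Equal? same morphism ✓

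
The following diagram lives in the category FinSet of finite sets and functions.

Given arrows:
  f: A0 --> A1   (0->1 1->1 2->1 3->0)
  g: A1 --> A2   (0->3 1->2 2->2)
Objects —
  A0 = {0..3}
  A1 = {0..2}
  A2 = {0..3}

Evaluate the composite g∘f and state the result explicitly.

Answer: (0->2 1->2 2->2 3->3)

Derivation:
  0 f-->1 g-->2
  1 f-->1 g-->2
  2 f-->1 g-->2
  3 f-->0 g-->3
composite: (0->2 1->2 2->2 3->3)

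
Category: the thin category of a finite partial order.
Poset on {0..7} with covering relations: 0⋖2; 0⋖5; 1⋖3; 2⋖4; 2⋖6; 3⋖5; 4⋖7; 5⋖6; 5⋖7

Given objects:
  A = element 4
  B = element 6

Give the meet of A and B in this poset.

{x : x≤A ∧ x≤B} = {0,2}  (A=4, B=6)
  0 ≤ 2
  2 ≤ 2
glb = 2

Answer: A∧B = 2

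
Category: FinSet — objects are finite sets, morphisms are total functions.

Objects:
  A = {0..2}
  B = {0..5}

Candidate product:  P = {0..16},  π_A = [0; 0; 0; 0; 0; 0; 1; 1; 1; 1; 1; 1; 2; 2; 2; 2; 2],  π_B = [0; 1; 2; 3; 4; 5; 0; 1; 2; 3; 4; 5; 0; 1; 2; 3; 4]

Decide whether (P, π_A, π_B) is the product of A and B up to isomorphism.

Answer: NOT A VALID PRODUCT — |P|=17 ≠ |A|·|B|=18

Trace:
|A|·|B| = 3·6 = 18;  |P| = 17
  → cardinalities differ; no bijection possible.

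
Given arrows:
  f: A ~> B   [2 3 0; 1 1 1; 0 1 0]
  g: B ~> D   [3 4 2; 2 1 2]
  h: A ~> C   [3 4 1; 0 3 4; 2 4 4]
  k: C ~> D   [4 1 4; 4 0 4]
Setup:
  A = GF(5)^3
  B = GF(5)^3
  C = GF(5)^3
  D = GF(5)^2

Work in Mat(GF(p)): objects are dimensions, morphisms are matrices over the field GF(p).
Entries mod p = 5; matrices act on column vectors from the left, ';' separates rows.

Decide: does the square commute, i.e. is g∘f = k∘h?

Answer: DOES NOT COMMUTE

Trace:
Path 1 = f;g:
  e0=⟨1,0,0⟩ f~>⟨2,1,0⟩ g~>⟨0,0⟩
  e1=⟨0,1,0⟩ f~>⟨3,1,1⟩ g~>⟨0,4⟩
  e2=⟨0,0,1⟩ f~>⟨0,1,0⟩ g~>⟨4,1⟩
  composite₁ = [0 0 4; 0 4 1]
Path 2 = h;k:
  e0=⟨1,0,0⟩ h~>⟨3,0,2⟩ k~>⟨0,0⟩
  e1=⟨0,1,0⟩ h~>⟨4,3,4⟩ k~>⟨0,2⟩
  e2=⟨0,0,1⟩ h~>⟨1,4,4⟩ k~>⟨4,0⟩
  composite₂ = [0 0 4; 0 2 0]
Equal? NO — does not commute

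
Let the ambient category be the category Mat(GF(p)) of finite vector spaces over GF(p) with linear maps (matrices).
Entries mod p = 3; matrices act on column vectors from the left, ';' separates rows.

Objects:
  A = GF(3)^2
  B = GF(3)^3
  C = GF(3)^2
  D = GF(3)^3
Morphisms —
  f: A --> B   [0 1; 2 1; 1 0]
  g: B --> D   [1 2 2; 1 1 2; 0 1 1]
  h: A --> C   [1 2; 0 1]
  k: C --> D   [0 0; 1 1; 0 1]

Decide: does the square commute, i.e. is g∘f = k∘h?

1) trace f;g:
  e0=⟨1,0⟩ f-->⟨0,2,1⟩ g-->⟨0,1,0⟩
  e1=⟨0,1⟩ f-->⟨1,1,0⟩ g-->⟨0,2,1⟩
  composite₁ = [0 0; 1 2; 0 1]
2) trace h;k:
  e0=⟨1,0⟩ h-->⟨1,0⟩ k-->⟨0,1,0⟩
  e1=⟨0,1⟩ h-->⟨2,1⟩ k-->⟨0,0,1⟩
  composite₂ = [0 0; 1 0; 0 1]
Equal? distinct morphisms ✗

Answer: DOES NOT COMMUTE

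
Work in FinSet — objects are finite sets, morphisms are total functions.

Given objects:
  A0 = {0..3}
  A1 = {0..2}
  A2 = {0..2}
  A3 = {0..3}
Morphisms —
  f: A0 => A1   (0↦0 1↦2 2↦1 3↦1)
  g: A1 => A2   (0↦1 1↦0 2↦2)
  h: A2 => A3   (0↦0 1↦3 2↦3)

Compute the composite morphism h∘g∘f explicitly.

Answer: (0↦3 1↦3 2↦0 3↦0)

Derivation:
  0 f=>0 g=>1 h=>3
  1 f=>2 g=>2 h=>3
  2 f=>1 g=>0 h=>0
  3 f=>1 g=>0 h=>0
⟦path⟧: (0↦3 1↦3 2↦0 3↦0)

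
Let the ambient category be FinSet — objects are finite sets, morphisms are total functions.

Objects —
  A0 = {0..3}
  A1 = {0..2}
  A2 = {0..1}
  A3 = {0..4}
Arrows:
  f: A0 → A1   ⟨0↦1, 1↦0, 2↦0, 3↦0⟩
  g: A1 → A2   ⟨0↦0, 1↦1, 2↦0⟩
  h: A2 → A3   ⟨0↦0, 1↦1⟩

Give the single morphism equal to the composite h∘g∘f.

  0 f→1 g→1 h→1
  1 f→0 g→0 h→0
  2 f→0 g→0 h→0
  3 f→0 g→0 h→0
composite: ⟨0↦1, 1↦0, 2↦0, 3↦0⟩

Answer: ⟨0↦1, 1↦0, 2↦0, 3↦0⟩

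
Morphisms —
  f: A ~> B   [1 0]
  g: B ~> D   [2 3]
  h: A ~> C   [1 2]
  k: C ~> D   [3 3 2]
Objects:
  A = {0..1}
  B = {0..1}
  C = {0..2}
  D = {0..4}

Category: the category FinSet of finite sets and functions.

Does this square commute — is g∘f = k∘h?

Answer: COMMUTES

Trace:
Path 1 = f;g:
  0 f~>1 g~>3
  1 f~>0 g~>2
  composite₁ = [3 2]
Path 2 = h;k:
  0 h~>1 k~>3
  1 h~>2 k~>2
  composite₂ = [3 2]
Equal? same morphism ✓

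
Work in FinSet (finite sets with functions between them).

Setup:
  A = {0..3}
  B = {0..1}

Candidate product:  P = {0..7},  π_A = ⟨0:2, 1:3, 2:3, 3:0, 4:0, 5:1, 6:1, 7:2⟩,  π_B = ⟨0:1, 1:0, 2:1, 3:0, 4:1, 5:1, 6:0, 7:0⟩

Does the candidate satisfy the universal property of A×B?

Answer: VALID PRODUCT

Derivation:
|A|·|B| = 4·2 = 8;  |P| = 8
Check the pairing map k ↦ (π_A(k), π_B(k)):
  0 : (2,1)
  1 : (3,0)
  2 : (3,1)
  3 : (0,0)
  4 : (0,1)
  5 : (1,1)
  6 : (1,0)
  7 : (2,0)
distinct pairs in image: 8 / 8 needed
  → bijection onto A×B; projections well-typed.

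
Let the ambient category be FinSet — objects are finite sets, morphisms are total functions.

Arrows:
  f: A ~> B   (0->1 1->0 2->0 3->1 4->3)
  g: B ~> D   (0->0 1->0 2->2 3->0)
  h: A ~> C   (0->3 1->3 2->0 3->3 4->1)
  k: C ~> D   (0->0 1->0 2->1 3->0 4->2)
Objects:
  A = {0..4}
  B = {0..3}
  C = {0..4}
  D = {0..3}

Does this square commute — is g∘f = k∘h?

Answer: COMMUTES

Derivation:
Path 1 = f;g:
  0 f~>1 g~>0
  1 f~>0 g~>0
  2 f~>0 g~>0
  3 f~>1 g~>0
  4 f~>3 g~>0
  result₁ = (0->0 1->0 2->0 3->0 4->0)
Path 2 = h;k:
  0 h~>3 k~>0
  1 h~>3 k~>0
  2 h~>0 k~>0
  3 h~>3 k~>0
  4 h~>1 k~>0
  result₂ = (0->0 1->0 2->0 3->0 4->0)
Equal? equal; square commutes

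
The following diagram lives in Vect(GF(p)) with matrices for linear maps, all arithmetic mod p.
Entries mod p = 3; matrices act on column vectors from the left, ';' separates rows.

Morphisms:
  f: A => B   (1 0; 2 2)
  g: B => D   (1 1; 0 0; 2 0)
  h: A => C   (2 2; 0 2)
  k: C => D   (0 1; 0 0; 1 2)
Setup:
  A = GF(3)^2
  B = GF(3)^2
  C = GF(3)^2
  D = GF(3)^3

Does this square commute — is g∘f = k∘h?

Path 1 = f;g:
  e0=(1,0) f=>(1,2) g=>(0,0,2)
  e1=(0,1) f=>(0,2) g=>(2,0,0)
  result₁ = (0 2; 0 0; 2 0)
Path 2 = h;k:
  e0=(1,0) h=>(2,0) k=>(0,0,2)
  e1=(0,1) h=>(2,2) k=>(2,0,0)
  result₂ = (0 2; 0 0; 2 0)
Equal? equal; square commutes

Answer: COMMUTES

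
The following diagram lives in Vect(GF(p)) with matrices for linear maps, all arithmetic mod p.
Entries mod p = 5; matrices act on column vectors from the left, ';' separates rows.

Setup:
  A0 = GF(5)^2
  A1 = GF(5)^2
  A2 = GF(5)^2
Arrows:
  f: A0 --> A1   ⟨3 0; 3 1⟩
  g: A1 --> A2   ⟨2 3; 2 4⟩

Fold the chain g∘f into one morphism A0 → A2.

  e0=⟨1,0⟩ f-->⟨3,3⟩ g-->⟨0,3⟩
  e1=⟨0,1⟩ f-->⟨0,1⟩ g-->⟨3,4⟩
⟦path⟧: ⟨0 3; 3 4⟩

Answer: ⟨0 3; 3 4⟩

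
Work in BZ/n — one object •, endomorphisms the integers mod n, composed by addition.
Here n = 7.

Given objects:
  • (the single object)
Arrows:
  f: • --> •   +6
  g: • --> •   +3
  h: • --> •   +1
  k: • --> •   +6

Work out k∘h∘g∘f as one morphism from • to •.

Answer: +2

Work:
  0 +6≡6 +3≡2 +1≡3 +6≡2  (mod 7)
composite: +2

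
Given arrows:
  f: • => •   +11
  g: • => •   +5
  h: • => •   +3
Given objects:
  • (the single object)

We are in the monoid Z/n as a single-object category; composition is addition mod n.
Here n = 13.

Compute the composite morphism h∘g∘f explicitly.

Answer: +6

Derivation:
  0 +11≡11 +5≡3 +3≡6  (mod 13)
⟦path⟧: +6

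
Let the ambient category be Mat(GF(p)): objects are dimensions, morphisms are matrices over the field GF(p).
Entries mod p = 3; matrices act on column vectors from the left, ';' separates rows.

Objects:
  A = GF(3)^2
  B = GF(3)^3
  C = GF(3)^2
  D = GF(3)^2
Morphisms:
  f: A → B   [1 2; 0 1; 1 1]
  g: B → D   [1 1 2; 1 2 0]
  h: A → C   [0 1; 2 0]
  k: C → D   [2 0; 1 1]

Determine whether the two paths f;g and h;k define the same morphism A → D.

Answer: DOES NOT COMMUTE

Derivation:
1) trace f;g:
  e0=⟨1,0⟩ f→⟨1,0,1⟩ g→⟨0,1⟩
  e1=⟨0,1⟩ f→⟨2,1,1⟩ g→⟨2,1⟩
  ⟦path⟧₁ = [0 2; 1 1]
2) trace h;k:
  e0=⟨1,0⟩ h→⟨0,2⟩ k→⟨0,2⟩
  e1=⟨0,1⟩ h→⟨1,0⟩ k→⟨2,1⟩
  ⟦path⟧₂ = [0 2; 2 1]
Equal? distinct morphisms ✗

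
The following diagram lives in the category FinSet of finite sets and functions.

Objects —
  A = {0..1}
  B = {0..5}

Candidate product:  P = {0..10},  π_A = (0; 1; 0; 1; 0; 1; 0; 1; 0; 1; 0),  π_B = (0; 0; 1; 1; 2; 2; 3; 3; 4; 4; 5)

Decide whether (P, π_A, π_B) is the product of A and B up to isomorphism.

|A|·|B| = 2·6 = 12;  |P| = 11
  → cardinalities differ; no bijection possible.

Answer: NOT A VALID PRODUCT — |P|=11 ≠ |A|·|B|=12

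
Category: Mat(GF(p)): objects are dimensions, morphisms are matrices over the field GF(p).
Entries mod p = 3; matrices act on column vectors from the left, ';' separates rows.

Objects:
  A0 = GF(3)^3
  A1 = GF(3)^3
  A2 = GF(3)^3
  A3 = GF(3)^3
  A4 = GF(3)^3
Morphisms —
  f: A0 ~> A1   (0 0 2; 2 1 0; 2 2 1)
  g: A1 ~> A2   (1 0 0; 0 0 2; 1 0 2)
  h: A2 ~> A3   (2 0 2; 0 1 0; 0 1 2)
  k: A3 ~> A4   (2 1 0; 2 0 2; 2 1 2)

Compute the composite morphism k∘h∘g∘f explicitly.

Answer: (2 2 2; 1 1 2; 2 2 1)

Work:
  e0=⟨1,0,0⟩ f~>⟨0,2,2⟩ g~>⟨0,1,1⟩ h~>⟨2,1,0⟩ k~>⟨2,1,2⟩
  e1=⟨0,1,0⟩ f~>⟨0,1,2⟩ g~>⟨0,1,1⟩ h~>⟨2,1,0⟩ k~>⟨2,1,2⟩
  e2=⟨0,0,1⟩ f~>⟨2,0,1⟩ g~>⟨2,2,1⟩ h~>⟨0,2,1⟩ k~>⟨2,2,1⟩
result: (2 2 2; 1 1 2; 2 2 1)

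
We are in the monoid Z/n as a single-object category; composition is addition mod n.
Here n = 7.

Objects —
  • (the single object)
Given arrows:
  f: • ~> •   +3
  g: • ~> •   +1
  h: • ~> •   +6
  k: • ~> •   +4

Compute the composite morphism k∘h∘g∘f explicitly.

Answer: +0

Derivation:
  0 +3≡3 +1≡4 +6≡3 +4≡0  (mod 7)
result: +0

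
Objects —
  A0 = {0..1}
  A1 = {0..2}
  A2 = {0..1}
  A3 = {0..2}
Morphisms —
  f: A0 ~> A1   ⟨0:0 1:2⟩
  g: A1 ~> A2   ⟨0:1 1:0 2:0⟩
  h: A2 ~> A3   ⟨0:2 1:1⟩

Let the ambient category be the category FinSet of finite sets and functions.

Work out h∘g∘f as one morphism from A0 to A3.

  0 f~>0 g~>1 h~>1
  1 f~>2 g~>0 h~>2
result: ⟨0:1 1:2⟩

Answer: ⟨0:1 1:2⟩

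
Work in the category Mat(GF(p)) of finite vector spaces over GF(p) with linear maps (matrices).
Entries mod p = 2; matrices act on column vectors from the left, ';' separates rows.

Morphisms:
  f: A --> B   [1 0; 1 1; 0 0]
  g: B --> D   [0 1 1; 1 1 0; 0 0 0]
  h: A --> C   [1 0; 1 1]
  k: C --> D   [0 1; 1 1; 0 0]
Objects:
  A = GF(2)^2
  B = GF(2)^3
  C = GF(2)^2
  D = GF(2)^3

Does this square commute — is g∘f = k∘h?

Along f;g (path 1):
  e0=(1,0) f-->(1,1,0) g-->(1,0,0)
  e1=(0,1) f-->(0,1,0) g-->(1,1,0)
  composite₁ = [1 1; 0 1; 0 0]
Along h;k (path 2):
  e0=(1,0) h-->(1,1) k-->(1,0,0)
  e1=(0,1) h-->(0,1) k-->(1,1,0)
  composite₂ = [1 1; 0 1; 0 0]
Equal? same morphism ✓

Answer: COMMUTES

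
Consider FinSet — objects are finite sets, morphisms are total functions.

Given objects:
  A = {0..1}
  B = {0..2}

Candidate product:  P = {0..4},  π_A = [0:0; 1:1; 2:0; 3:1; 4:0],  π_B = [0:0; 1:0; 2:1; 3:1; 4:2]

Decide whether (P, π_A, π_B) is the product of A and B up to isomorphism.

|A|·|B| = 2·3 = 6;  |P| = 5
  → cardinalities differ; no bijection possible.

Answer: NOT A VALID PRODUCT — |P|=5 ≠ |A|·|B|=6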